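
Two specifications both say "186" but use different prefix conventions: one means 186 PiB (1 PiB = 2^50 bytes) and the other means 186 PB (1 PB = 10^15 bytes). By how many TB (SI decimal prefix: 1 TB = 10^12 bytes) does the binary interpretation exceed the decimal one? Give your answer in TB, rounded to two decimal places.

186 PiB = 186 × 1,125,899,906,842,624 = 209,417,382,672,728,064 bytes
186 PB = 186 × 1,000,000,000,000,000 = 186,000,000,000,000,000 bytes
difference = 23,417,382,672,728,064 bytes
23,417,382,672,728,064 / 1,000,000,000,000 = 23,417.38 TB

23,417.38 TB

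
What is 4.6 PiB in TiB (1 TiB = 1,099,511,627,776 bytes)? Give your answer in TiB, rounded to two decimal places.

4.6 PiB × 1,125,899,906,842,624 bytes/PiB = 5,179,139,571,476,070.4 bytes
1 TiB = 1,099,511,627,776 bytes
5,179,139,571,476,070.4 / 1,099,511,627,776 = 4,710.40 TiB

4,710.40 TiB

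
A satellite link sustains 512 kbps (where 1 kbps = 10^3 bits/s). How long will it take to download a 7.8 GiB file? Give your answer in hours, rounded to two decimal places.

7.8 GiB = 8,375,186,227.2 bytes = 67,001,489,817.6 bits
512 kbps = 512,000 bits/s
time = 67,001,489,817.6 / 512,000 = 130,862.2848 s
130,862.2848 s / 3600 = 36.35 hours

36.35 hours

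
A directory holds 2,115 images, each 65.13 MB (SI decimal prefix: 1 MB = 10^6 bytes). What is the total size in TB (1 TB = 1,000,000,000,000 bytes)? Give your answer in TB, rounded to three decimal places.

Total = 2,115 × 65.13 MB = 137749.95 MB
= 137749.95 × 1,000,000 bytes = 137,749,950,000 bytes
1 TB = 1,000,000,000,000 bytes
137,749,950,000 / 1,000,000,000,000 = 0.138 TB

0.138 TB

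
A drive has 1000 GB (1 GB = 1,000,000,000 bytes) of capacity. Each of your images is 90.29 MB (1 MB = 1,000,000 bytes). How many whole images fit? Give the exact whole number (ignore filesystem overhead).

11,075

Capacity: 1000 GB = 1,000,000,000,000 bytes
Per item: 90.29 MB = 90,290,000 bytes
⌊1,000,000,000,000 / 90,290,000⌋ = 11,075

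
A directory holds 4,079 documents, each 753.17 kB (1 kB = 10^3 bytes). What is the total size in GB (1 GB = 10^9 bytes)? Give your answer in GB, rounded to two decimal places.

Total = 4,079 × 753.17 kB = 3072180.43 kB
= 3072180.43 × 1,000 bytes = 3,072,180,430 bytes
1 GB = 1,000,000,000 bytes
3,072,180,430 / 1,000,000,000 = 3.07 GB

3.07 GB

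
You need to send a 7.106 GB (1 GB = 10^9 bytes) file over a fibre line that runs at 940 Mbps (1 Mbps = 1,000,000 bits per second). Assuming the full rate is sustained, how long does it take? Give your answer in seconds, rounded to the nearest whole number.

60 seconds

7.106 GB = 7,106,000,000 bytes = 56,848,000,000 bits
940 Mbps = 940,000,000 bits/s
time = 56,848,000,000 / 940,000,000 = 60 s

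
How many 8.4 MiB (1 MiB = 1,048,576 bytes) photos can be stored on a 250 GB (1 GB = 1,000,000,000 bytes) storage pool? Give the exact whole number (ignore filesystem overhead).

28,383

Capacity: 250 GB = 250,000,000,000 bytes
Per item: 8.4 MiB = 8,808,038.4 bytes
⌊250,000,000,000 / 8,808,038.4⌋ = 28,383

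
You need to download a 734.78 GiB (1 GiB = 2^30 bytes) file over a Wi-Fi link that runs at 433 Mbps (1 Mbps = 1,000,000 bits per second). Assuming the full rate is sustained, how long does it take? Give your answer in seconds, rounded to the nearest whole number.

14,577 seconds

734.78 GiB = 788,964,017,438.72 bytes = 6,311,712,139,509.76 bits
433 Mbps = 433,000,000 bits/s
time = 6,311,712,139,509.76 / 433,000,000 = 14,577 s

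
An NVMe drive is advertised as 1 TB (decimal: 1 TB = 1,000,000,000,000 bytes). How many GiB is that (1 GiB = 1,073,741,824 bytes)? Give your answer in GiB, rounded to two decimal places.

931.32 GiB

1 TB × 1,000,000,000,000 bytes/TB = 1,000,000,000,000 bytes
1 GiB = 2^30 bytes = 1,073,741,824 bytes
1,000,000,000,000 / 1,073,741,824 = 931.32 GiB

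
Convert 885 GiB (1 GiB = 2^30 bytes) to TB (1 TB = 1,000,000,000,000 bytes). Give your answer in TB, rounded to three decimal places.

0.950 TB

885 GiB = 885 × 2^30 bytes = 950,261,514,240 bytes
1 TB = 1,000,000,000,000 bytes
950,261,514,240 / 1,000,000,000,000 = 0.950 TB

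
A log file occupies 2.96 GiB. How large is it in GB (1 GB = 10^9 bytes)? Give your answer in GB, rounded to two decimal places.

3.18 GB

2.96 GiB × 1,073,741,824 bytes/GiB = 3,178,275,799.04 bytes
1 GB = 1,000,000,000 bytes
3,178,275,799.04 / 1,000,000,000 = 3.18 GB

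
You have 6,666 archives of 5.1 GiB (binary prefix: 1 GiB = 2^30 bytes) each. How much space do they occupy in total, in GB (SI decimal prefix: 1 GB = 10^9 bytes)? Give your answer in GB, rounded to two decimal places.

Total = 6,666 × 5.1 GiB = 33996.6 GiB
= 33996.6 × 1,073,741,824 bytes = 36,503,571,293,798.4 bytes
1 GB = 1,000,000,000 bytes
36,503,571,293,798.4 / 1,000,000,000 = 36,503.57 GB

36,503.57 GB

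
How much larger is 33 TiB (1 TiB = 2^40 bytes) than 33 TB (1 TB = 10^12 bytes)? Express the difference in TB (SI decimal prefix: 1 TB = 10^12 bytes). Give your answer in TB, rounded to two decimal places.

33 TiB = 33 × 1,099,511,627,776 = 36,283,883,716,608 bytes
33 TB = 33 × 1,000,000,000,000 = 33,000,000,000,000 bytes
difference = 3,283,883,716,608 bytes
3,283,883,716,608 / 1,000,000,000,000 = 3.28 TB

3.28 TB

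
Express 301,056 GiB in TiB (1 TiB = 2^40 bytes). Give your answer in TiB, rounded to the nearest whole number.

294 TiB

301,056 GiB = 301,056 × 2^30 bytes = 323,256,418,566,144 bytes
1 TiB = 1,099,511,627,776 bytes
323,256,418,566,144 / 1,099,511,627,776 = 294 TiB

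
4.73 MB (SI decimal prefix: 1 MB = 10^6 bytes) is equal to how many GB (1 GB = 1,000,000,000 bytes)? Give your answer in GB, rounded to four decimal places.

4.73 MB = 4.73 × 10^6 bytes = 4,730,000 bytes
1 GB = 1,000,000,000 bytes
4,730,000 / 1,000,000,000 = 0.0047 GB

0.0047 GB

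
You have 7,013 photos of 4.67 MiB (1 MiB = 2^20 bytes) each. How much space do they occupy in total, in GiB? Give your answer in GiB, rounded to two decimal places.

Total = 7,013 × 4.67 MiB = 32750.71 MiB
= 32750.71 × 1,048,576 bytes = 34,341,608,488.96 bytes
1 GiB = 1,073,741,824 bytes
34,341,608,488.96 / 1,073,741,824 = 31.98 GiB

31.98 GiB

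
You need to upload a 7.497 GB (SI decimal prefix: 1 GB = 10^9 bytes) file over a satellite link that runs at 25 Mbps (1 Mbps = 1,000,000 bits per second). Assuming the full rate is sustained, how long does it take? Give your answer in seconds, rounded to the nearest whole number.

2,399 seconds

7.497 GB = 7,497,000,000 bytes = 59,976,000,000 bits
25 Mbps = 25,000,000 bits/s
time = 59,976,000,000 / 25,000,000 = 2,399 s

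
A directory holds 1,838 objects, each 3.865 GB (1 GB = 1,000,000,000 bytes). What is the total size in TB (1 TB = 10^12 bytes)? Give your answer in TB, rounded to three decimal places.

7.104 TB

Total = 1,838 × 3.865 GB = 7103.87 GB
= 7103.87 × 1,000,000,000 bytes = 7,103,870,000,000 bytes
1 TB = 1,000,000,000,000 bytes
7,103,870,000,000 / 1,000,000,000,000 = 7.104 TB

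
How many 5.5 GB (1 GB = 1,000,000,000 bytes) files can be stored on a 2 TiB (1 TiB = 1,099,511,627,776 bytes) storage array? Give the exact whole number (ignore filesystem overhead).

399

Capacity: 2 TiB = 2,199,023,255,552 bytes
Per item: 5.5 GB = 5,500,000,000 bytes
⌊2,199,023,255,552 / 5,500,000,000⌋ = 399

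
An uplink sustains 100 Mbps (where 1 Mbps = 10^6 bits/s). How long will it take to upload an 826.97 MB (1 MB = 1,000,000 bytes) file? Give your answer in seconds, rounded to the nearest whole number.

66 seconds

826.97 MB = 826,970,000 bytes = 6,615,760,000 bits
100 Mbps = 100,000,000 bits/s
time = 6,615,760,000 / 100,000,000 = 66 s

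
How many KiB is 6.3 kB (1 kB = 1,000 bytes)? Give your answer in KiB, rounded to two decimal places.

6.3 kB × 1,000 bytes/kB = 6,300 bytes
1 KiB = 1,024 bytes
6,300 / 1,024 = 6.15 KiB

6.15 KiB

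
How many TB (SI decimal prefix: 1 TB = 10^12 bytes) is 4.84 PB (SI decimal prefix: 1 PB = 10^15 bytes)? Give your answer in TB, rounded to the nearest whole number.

4.84 PB × 1,000,000,000,000,000 bytes/PB = 4,840,000,000,000,000 bytes
1 TB = 10^12 bytes = 1,000,000,000,000 bytes
4,840,000,000,000,000 / 1,000,000,000,000 = 4,840 TB

4,840 TB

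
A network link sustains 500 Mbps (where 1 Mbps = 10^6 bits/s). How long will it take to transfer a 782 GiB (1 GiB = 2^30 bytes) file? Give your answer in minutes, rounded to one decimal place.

782 GiB = 839,666,106,368 bytes = 6,717,328,850,944 bits
500 Mbps = 500,000,000 bits/s
time = 6,717,328,850,944 / 500,000,000 = 13,434.66 s
13,434.66 s / 60 = 223.9 minutes

223.9 minutes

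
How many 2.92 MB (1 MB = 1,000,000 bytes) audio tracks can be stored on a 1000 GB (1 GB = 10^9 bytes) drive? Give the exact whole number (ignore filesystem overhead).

342,465

Capacity: 1000 GB = 1,000,000,000,000 bytes
Per item: 2.92 MB = 2,920,000 bytes
⌊1,000,000,000,000 / 2,920,000⌋ = 342,465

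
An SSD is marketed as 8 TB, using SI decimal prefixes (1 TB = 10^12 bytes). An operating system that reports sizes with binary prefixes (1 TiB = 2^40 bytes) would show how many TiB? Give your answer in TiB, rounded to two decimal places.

8 TB = 8 × 10^12 bytes = 8,000,000,000,000 bytes
1 TiB = 1,099,511,627,776 bytes
8,000,000,000,000 / 1,099,511,627,776 = 7.28 TiB

7.28 TiB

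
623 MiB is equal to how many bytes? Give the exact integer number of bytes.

623 × 1,048,576 = 653,262,848 bytes

653,262,848 bytes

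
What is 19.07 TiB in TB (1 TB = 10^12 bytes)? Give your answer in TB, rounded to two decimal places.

20.97 TB

19.07 TiB × 1,099,511,627,776 bytes/TiB = 20,967,686,741,688.32 bytes
1 TB = 1,000,000,000,000 bytes
20,967,686,741,688.32 / 1,000,000,000,000 = 20.97 TB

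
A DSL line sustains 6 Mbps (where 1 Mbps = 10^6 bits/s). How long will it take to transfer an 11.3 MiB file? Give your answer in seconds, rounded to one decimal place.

15.8 seconds

11.3 MiB = 11,848,908.8 bytes = 94,791,270.4 bits
6 Mbps = 6,000,000 bits/s
time = 94,791,270.4 / 6,000,000 = 15.8 s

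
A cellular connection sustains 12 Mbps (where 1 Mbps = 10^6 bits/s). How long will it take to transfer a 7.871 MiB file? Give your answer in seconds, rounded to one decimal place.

5.5 seconds

7.871 MiB = 8,253,341.696 bytes = 66,026,733.568 bits
12 Mbps = 12,000,000 bits/s
time = 66,026,733.568 / 12,000,000 = 5.5 s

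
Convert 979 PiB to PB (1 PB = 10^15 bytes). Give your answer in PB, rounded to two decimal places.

979 PiB = 979 × 2^50 bytes = 1,102,256,008,798,928,896 bytes
1 PB = 10^15 bytes = 1,000,000,000,000,000 bytes
1,102,256,008,798,928,896 / 1,000,000,000,000,000 = 1,102.26 PB

1,102.26 PB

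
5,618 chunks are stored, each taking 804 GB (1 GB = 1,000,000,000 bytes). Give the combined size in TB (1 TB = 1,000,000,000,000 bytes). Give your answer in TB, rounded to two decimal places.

Total = 5,618 × 804 GB = 4,516,872 GB
= 4,516,872 × 1,000,000,000 bytes = 4,516,872,000,000,000 bytes
1 TB = 1,000,000,000,000 bytes
4,516,872,000,000,000 / 1,000,000,000,000 = 4,516.87 TB

4,516.87 TB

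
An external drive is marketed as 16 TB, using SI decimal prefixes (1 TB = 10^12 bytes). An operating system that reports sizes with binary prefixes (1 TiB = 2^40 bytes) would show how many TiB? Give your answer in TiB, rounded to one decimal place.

14.6 TiB

16 TB = 16 × 10^12 bytes = 16,000,000,000,000 bytes
1 TiB = 2^40 bytes = 1,099,511,627,776 bytes
16,000,000,000,000 / 1,099,511,627,776 = 14.6 TiB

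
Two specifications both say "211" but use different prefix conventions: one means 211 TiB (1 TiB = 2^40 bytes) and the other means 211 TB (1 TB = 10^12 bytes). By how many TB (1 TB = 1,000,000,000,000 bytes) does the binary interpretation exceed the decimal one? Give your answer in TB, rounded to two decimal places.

211 TiB = 211 × 1,099,511,627,776 = 231,996,953,460,736 bytes
211 TB = 211 × 1,000,000,000,000 = 211,000,000,000,000 bytes
difference = 20,996,953,460,736 bytes
20,996,953,460,736 / 1,000,000,000,000 = 21.00 TB

21.00 TB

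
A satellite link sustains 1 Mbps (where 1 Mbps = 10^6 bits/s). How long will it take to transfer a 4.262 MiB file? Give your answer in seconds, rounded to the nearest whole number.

4.262 MiB = 4,469,030.912 bytes = 35,752,247.296 bits
1 Mbps = 1,000,000 bits/s
time = 35,752,247.296 / 1,000,000 = 36 s

36 seconds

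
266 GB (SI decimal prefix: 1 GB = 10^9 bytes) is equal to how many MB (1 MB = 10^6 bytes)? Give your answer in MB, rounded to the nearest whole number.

266,000 MB

266 GB × 1,000,000,000 bytes/GB = 266,000,000,000 bytes
1 MB = 10^6 bytes = 1,000,000 bytes
266,000,000,000 / 1,000,000 = 266,000 MB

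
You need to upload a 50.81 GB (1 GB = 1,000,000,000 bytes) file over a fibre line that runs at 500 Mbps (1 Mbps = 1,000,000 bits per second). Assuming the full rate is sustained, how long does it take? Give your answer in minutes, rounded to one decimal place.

50.81 GB = 50,810,000,000 bytes = 406,480,000,000 bits
500 Mbps = 500,000,000 bits/s
time = 406,480,000,000 / 500,000,000 = 812.96 s
812.96 s / 60 = 13.5 minutes

13.5 minutes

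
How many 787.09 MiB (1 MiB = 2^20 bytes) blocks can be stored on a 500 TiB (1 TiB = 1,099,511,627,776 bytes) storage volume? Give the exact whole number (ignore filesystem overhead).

Capacity: 500 TiB = 549,755,813,888,000 bytes
Per item: 787.09 MiB = 825,323,683.84 bytes
⌊549,755,813,888,000 / 825,323,683.84⌋ = 666,109

666,109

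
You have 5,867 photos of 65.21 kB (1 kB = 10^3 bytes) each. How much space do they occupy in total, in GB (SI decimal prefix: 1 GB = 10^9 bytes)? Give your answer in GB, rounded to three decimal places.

0.383 GB

Total = 5,867 × 65.21 kB = 382587.07 kB
= 382587.07 × 1,000 bytes = 382,587,070 bytes
1 GB = 1,000,000,000 bytes
382,587,070 / 1,000,000,000 = 0.383 GB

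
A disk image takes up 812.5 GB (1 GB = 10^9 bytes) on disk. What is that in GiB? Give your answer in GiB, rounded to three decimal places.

756.700 GiB

812.5 GB = 812.5 × 10^9 bytes = 812,500,000,000 bytes
1 GiB = 2^30 bytes = 1,073,741,824 bytes
812,500,000,000 / 1,073,741,824 = 756.700 GiB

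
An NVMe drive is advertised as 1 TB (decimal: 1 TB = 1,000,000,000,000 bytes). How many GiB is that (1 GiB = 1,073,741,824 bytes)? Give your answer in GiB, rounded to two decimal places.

931.32 GiB

1 TB = 1 × 10^12 bytes = 1,000,000,000,000 bytes
1 GiB = 1,073,741,824 bytes
1,000,000,000,000 / 1,073,741,824 = 931.32 GiB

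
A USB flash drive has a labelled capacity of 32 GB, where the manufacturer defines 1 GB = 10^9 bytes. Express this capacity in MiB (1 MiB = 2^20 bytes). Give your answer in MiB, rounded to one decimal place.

30,517.6 MiB

32 GB × 1,000,000,000 bytes/GB = 32,000,000,000 bytes
1 MiB = 1,048,576 bytes
32,000,000,000 / 1,048,576 = 30,517.6 MiB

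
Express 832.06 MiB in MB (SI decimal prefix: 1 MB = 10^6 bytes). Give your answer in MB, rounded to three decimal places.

832.06 MiB × 1,048,576 bytes/MiB = 872,478,146.56 bytes
1 MB = 1,000,000 bytes
872,478,146.56 / 1,000,000 = 872.478 MB

872.478 MB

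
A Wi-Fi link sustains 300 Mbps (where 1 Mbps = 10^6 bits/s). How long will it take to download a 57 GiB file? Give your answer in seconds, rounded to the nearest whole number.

1,632 seconds

57 GiB = 61,203,283,968 bytes = 489,626,271,744 bits
300 Mbps = 300,000,000 bits/s
time = 489,626,271,744 / 300,000,000 = 1,632 s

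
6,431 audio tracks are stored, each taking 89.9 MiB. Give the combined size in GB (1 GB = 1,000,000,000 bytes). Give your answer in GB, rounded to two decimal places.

606.23 GB

Total = 6,431 × 89.9 MiB = 578146.9 MiB
= 578146.9 × 1,048,576 bytes = 606,230,963,814.4 bytes
1 GB = 1,000,000,000 bytes
606,230,963,814.4 / 1,000,000,000 = 606.23 GB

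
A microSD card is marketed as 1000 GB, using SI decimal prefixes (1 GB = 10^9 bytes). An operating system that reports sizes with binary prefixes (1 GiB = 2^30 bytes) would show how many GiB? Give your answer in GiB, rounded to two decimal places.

1000 GB × 1,000,000,000 bytes/GB = 1,000,000,000,000 bytes
1 GiB = 1,073,741,824 bytes
1,000,000,000,000 / 1,073,741,824 = 931.32 GiB

931.32 GiB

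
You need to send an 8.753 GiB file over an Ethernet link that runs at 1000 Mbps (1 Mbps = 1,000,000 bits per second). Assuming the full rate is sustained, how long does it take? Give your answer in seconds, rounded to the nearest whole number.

75 seconds

8.753 GiB = 9,398,462,185.472 bytes = 75,187,697,483.776 bits
1000 Mbps = 1,000,000,000 bits/s
time = 75,187,697,483.776 / 1,000,000,000 = 75 s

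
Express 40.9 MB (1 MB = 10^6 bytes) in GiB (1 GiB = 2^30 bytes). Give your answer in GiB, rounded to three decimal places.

0.038 GiB

40.9 MB × 1,000,000 bytes/MB = 40,900,000 bytes
1 GiB = 1,073,741,824 bytes
40,900,000 / 1,073,741,824 = 0.038 GiB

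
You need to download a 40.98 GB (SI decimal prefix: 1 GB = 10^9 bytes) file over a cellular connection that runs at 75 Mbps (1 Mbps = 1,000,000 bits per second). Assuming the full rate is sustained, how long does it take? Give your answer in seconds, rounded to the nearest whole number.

4,371 seconds

40.98 GB = 40,980,000,000 bytes = 327,840,000,000 bits
75 Mbps = 75,000,000 bits/s
time = 327,840,000,000 / 75,000,000 = 4,371 s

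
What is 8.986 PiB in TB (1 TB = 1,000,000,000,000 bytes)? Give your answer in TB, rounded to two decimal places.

10,117.34 TB

8.986 PiB = 8.986 × 2^50 bytes = 10,117,336,562,887,819.264 bytes
1 TB = 1,000,000,000,000 bytes
10,117,336,562,887,819.264 / 1,000,000,000,000 = 10,117.34 TB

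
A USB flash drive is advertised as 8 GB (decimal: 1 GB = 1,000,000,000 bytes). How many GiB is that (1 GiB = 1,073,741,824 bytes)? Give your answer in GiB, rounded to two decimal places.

8 GB = 8 × 10^9 bytes = 8,000,000,000 bytes
1 GiB = 2^30 bytes = 1,073,741,824 bytes
8,000,000,000 / 1,073,741,824 = 7.45 GiB

7.45 GiB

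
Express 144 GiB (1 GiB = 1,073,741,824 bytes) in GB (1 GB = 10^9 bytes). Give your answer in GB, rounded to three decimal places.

144 GiB × 1,073,741,824 bytes/GiB = 154,618,822,656 bytes
1 GB = 10^9 bytes = 1,000,000,000 bytes
154,618,822,656 / 1,000,000,000 = 154.619 GB

154.619 GB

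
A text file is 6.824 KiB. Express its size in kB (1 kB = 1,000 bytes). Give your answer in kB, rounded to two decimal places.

6.824 KiB = 6.824 × 2^10 bytes = 6,987.776 bytes
1 kB = 10^3 bytes = 1,000 bytes
6,987.776 / 1,000 = 6.99 kB

6.99 kB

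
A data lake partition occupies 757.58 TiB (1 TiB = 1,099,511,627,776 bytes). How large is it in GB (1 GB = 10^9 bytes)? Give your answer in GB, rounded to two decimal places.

757.58 TiB = 757.58 × 2^40 bytes = 832,968,018,970,542.08 bytes
1 GB = 10^9 bytes = 1,000,000,000 bytes
832,968,018,970,542.08 / 1,000,000,000 = 832,968.02 GB

832,968.02 GB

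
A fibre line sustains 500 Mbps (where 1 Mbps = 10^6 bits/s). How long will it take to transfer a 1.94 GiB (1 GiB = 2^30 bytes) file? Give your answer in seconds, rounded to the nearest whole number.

1.94 GiB = 2,083,059,138.56 bytes = 16,664,473,108.48 bits
500 Mbps = 500,000,000 bits/s
time = 16,664,473,108.48 / 500,000,000 = 33 s

33 seconds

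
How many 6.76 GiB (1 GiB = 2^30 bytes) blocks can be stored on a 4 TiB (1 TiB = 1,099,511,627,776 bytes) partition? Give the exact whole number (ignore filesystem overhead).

Capacity: 4 TiB = 4,398,046,511,104 bytes
Per item: 6.76 GiB = 7,258,494,730.24 bytes
⌊4,398,046,511,104 / 7,258,494,730.24⌋ = 605

605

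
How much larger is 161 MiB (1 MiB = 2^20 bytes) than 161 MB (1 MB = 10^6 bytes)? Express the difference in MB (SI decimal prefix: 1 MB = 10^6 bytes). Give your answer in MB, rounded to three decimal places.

161 MiB = 161 × 1,048,576 = 168,820,736 bytes
161 MB = 161 × 1,000,000 = 161,000,000 bytes
difference = 7,820,736 bytes
7,820,736 / 1,000,000 = 7.821 MB

7.821 MB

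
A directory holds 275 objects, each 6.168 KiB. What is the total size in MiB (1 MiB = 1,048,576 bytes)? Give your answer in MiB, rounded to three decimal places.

Total = 275 × 6.168 KiB = 1696.2 KiB
= 1696.2 × 1,024 bytes = 1,736,908.8 bytes
1 MiB = 1,048,576 bytes
1,736,908.8 / 1,048,576 = 1.656 MiB

1.656 MiB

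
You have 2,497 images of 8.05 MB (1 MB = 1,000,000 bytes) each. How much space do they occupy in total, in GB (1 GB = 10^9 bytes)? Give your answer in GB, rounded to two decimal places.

20.10 GB

Total = 2,497 × 8.05 MB = 20100.85 MB
= 20100.85 × 1,000,000 bytes = 20,100,850,000 bytes
1 GB = 1,000,000,000 bytes
20,100,850,000 / 1,000,000,000 = 20.10 GB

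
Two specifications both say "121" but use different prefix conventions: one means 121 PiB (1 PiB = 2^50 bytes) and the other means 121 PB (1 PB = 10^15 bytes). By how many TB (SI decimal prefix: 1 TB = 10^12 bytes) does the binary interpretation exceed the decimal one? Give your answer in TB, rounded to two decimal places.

15,233.89 TB

121 PiB = 121 × 1,125,899,906,842,624 = 136,233,888,727,957,504 bytes
121 PB = 121 × 1,000,000,000,000,000 = 121,000,000,000,000,000 bytes
difference = 15,233,888,727,957,504 bytes
15,233,888,727,957,504 / 1,000,000,000,000 = 15,233.89 TB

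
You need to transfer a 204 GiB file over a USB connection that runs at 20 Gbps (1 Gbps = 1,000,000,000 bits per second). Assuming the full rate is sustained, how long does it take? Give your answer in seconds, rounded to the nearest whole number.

88 seconds

204 GiB = 219,043,332,096 bytes = 1,752,346,656,768 bits
20 Gbps = 20,000,000,000 bits/s
time = 1,752,346,656,768 / 20,000,000,000 = 88 s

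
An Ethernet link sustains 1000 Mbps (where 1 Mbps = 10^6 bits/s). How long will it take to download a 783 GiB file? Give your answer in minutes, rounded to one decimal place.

112.1 minutes

783 GiB = 840,739,848,192 bytes = 6,725,918,785,536 bits
1000 Mbps = 1,000,000,000 bits/s
time = 6,725,918,785,536 / 1,000,000,000 = 6,725.92 s
6,725.92 s / 60 = 112.1 minutes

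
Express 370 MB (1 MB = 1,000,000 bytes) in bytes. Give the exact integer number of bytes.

370,000,000 bytes

370 × 1,000,000 = 370,000,000 bytes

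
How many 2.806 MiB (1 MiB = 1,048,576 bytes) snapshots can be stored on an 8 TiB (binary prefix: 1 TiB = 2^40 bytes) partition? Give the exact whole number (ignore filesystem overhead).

2,989,525

Capacity: 8 TiB = 8,796,093,022,208 bytes
Per item: 2.806 MiB = 2,942,304.256 bytes
⌊8,796,093,022,208 / 2,942,304.256⌋ = 2,989,525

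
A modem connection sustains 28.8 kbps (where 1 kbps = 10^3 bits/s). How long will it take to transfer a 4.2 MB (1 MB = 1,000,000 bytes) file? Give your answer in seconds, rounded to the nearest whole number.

4.2 MB = 4,200,000 bytes = 33,600,000 bits
28.8 kbps = 28,800 bits/s
time = 33,600,000 / 28,800 = 1,167 s

1,167 seconds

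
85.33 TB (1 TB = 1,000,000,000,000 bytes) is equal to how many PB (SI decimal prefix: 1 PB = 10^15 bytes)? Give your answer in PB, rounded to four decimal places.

0.0853 PB

85.33 TB = 85.33 × 10^12 bytes = 85,330,000,000,000 bytes
1 PB = 1,000,000,000,000,000 bytes
85,330,000,000,000 / 1,000,000,000,000,000 = 0.0853 PB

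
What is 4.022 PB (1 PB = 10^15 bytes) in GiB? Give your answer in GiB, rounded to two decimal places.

4.022 PB = 4.022 × 10^15 bytes = 4,022,000,000,000,000 bytes
1 GiB = 2^30 bytes = 1,073,741,824 bytes
4,022,000,000,000,000 / 1,073,741,824 = 3,745,779.40 GiB

3,745,779.40 GiB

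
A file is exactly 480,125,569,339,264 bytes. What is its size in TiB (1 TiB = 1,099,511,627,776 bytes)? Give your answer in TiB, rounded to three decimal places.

436.672 TiB

480,125,569,339,264 bytes given.
1 TiB = 2^40 bytes = 1,099,511,627,776 bytes
480,125,569,339,264 / 1,099,511,627,776 = 436.672 TiB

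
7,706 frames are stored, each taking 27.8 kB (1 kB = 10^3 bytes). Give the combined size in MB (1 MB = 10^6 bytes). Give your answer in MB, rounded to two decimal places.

214.23 MB

Total = 7,706 × 27.8 kB = 214226.8 kB
= 214226.8 × 1,000 bytes = 214,226,800 bytes
1 MB = 1,000,000 bytes
214,226,800 / 1,000,000 = 214.23 MB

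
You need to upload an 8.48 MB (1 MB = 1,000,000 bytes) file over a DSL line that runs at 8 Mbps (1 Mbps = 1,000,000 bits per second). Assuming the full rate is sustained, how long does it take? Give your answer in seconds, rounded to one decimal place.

8.5 seconds

8.48 MB = 8,480,000 bytes = 67,840,000 bits
8 Mbps = 8,000,000 bits/s
time = 67,840,000 / 8,000,000 = 8.5 s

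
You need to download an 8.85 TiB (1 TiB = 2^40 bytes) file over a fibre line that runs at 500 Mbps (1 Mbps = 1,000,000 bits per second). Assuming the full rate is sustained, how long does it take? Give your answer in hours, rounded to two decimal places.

8.85 TiB = 9,730,677,905,817.6 bytes = 77,845,423,246,540.8 bits
500 Mbps = 500,000,000 bits/s
time = 77,845,423,246,540.8 / 500,000,000 = 155,690.8465 s
155,690.8465 s / 3600 = 43.25 hours

43.25 hours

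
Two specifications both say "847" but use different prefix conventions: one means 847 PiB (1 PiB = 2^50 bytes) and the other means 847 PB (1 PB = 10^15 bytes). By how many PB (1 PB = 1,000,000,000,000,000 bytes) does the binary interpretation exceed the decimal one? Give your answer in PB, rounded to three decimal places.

847 PiB = 847 × 1,125,899,906,842,624 = 953,637,221,095,702,528 bytes
847 PB = 847 × 1,000,000,000,000,000 = 847,000,000,000,000,000 bytes
difference = 106,637,221,095,702,528 bytes
106,637,221,095,702,528 / 1,000,000,000,000,000 = 106.637 PB

106.637 PB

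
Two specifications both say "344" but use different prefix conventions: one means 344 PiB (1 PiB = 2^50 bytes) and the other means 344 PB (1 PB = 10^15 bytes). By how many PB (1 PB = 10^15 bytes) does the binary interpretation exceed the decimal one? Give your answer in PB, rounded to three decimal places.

344 PiB = 344 × 1,125,899,906,842,624 = 387,309,567,953,862,656 bytes
344 PB = 344 × 1,000,000,000,000,000 = 344,000,000,000,000,000 bytes
difference = 43,309,567,953,862,656 bytes
43,309,567,953,862,656 / 1,000,000,000,000,000 = 43.310 PB

43.310 PB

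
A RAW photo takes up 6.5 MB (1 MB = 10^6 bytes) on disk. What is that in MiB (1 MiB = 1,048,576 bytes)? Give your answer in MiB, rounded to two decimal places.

6.20 MiB

6.5 MB = 6.5 × 10^6 bytes = 6,500,000 bytes
1 MiB = 2^20 bytes = 1,048,576 bytes
6,500,000 / 1,048,576 = 6.20 MiB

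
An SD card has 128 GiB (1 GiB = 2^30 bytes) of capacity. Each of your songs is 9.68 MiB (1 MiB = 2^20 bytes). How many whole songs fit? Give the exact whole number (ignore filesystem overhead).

Capacity: 128 GiB = 137,438,953,472 bytes
Per item: 9.68 MiB = 10,150,215.68 bytes
⌊137,438,953,472 / 10,150,215.68⌋ = 13,540

13,540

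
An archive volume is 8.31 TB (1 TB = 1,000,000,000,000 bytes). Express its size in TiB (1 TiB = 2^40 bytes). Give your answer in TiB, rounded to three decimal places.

7.558 TiB

8.31 TB = 8.31 × 10^12 bytes = 8,310,000,000,000 bytes
1 TiB = 2^40 bytes = 1,099,511,627,776 bytes
8,310,000,000,000 / 1,099,511,627,776 = 7.558 TiB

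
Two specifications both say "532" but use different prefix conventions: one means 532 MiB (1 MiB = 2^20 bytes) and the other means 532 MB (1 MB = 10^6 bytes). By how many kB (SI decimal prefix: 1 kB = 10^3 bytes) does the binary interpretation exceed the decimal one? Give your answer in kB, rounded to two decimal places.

532 MiB = 532 × 1,048,576 = 557,842,432 bytes
532 MB = 532 × 1,000,000 = 532,000,000 bytes
difference = 25,842,432 bytes
25,842,432 / 1,000 = 25,842.43 kB

25,842.43 kB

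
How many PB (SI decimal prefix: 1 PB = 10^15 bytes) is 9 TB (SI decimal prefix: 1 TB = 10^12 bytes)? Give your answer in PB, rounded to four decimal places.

9 TB = 9 × 10^12 bytes = 9,000,000,000,000 bytes
1 PB = 1,000,000,000,000,000 bytes
9,000,000,000,000 / 1,000,000,000,000,000 = 0.0090 PB

0.0090 PB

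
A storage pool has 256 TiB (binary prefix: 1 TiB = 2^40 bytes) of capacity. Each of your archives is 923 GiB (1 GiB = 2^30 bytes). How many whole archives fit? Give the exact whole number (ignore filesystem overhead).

284

Capacity: 256 TiB = 281,474,976,710,656 bytes
Per item: 923 GiB = 991,063,703,552 bytes
⌊281,474,976,710,656 / 991,063,703,552⌋ = 284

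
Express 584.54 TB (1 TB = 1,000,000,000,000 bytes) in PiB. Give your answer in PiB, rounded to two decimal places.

0.52 PiB

584.54 TB × 1,000,000,000,000 bytes/TB = 584,540,000,000,000 bytes
1 PiB = 1,125,899,906,842,624 bytes
584,540,000,000,000 / 1,125,899,906,842,624 = 0.52 PiB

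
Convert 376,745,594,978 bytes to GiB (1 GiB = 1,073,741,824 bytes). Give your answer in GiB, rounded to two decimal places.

350.87 GiB

376,745,594,978 bytes given.
1 GiB = 2^30 bytes = 1,073,741,824 bytes
376,745,594,978 / 1,073,741,824 = 350.87 GiB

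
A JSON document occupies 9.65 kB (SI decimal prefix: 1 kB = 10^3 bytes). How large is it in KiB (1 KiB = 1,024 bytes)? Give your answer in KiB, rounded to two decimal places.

9.42 KiB

9.65 kB × 1,000 bytes/kB = 9,650 bytes
1 KiB = 1,024 bytes
9,650 / 1,024 = 9.42 KiB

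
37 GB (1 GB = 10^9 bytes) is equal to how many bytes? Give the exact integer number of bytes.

37 × 1,000,000,000 = 37,000,000,000 bytes  (1 GB = 10^9 bytes)

37,000,000,000 bytes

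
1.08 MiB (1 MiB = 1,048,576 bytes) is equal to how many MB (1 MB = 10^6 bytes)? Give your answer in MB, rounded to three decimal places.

1.08 MiB × 1,048,576 bytes/MiB = 1,132,462.08 bytes
1 MB = 1,000,000 bytes
1,132,462.08 / 1,000,000 = 1.132 MB

1.132 MB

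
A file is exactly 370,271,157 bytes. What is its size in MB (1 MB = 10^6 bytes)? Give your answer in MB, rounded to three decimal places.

370.271 MB

370,271,157 bytes given.
1 MB = 1,000,000 bytes
370,271,157 / 1,000,000 = 370.271 MB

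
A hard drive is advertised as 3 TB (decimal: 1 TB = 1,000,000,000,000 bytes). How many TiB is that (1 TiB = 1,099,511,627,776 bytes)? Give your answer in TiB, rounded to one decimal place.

3 TB × 1,000,000,000,000 bytes/TB = 3,000,000,000,000 bytes
1 TiB = 1,099,511,627,776 bytes
3,000,000,000,000 / 1,099,511,627,776 = 2.7 TiB

2.7 TiB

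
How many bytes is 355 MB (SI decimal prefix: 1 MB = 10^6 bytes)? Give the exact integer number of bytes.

355,000,000 bytes

355 × 1,000,000 = 355,000,000 bytes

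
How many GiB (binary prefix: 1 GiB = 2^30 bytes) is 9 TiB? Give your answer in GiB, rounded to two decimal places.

9,216.00 GiB

9 TiB = 9 × 2^40 bytes = 9,895,604,649,984 bytes
1 GiB = 2^30 bytes = 1,073,741,824 bytes
9,895,604,649,984 / 1,073,741,824 = 9,216.00 GiB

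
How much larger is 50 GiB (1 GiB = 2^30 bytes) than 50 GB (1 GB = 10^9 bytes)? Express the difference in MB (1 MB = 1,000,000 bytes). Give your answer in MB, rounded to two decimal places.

3,687.09 MB

50 GiB = 50 × 1,073,741,824 = 53,687,091,200 bytes
50 GB = 50 × 1,000,000,000 = 50,000,000,000 bytes
difference = 3,687,091,200 bytes
3,687,091,200 / 1,000,000 = 3,687.09 MB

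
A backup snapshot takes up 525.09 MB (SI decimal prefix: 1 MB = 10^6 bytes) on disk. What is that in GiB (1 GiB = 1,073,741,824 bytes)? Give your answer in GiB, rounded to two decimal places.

0.49 GiB

525.09 MB = 525.09 × 10^6 bytes = 525,090,000 bytes
1 GiB = 1,073,741,824 bytes
525,090,000 / 1,073,741,824 = 0.49 GiB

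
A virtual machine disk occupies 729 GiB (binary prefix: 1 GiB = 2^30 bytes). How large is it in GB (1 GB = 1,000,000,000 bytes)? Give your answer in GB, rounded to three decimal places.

729 GiB × 1,073,741,824 bytes/GiB = 782,757,789,696 bytes
1 GB = 1,000,000,000 bytes
782,757,789,696 / 1,000,000,000 = 782.758 GB

782.758 GB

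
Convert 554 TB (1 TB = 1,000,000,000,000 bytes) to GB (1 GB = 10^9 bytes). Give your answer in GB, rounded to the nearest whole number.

554 TB = 554 × 10^12 bytes = 554,000,000,000,000 bytes
1 GB = 1,000,000,000 bytes
554,000,000,000,000 / 1,000,000,000 = 554,000 GB

554,000 GB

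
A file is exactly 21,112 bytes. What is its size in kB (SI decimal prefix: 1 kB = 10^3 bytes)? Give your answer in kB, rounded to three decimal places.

21,112 bytes given.
1 kB = 1,000 bytes
21,112 / 1,000 = 21.112 kB

21.112 kB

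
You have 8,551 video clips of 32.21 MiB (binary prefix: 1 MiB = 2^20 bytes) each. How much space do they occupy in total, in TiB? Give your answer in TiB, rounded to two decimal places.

Total = 8,551 × 32.21 MiB = 275427.71 MiB
= 275427.71 × 1,048,576 bytes = 288,806,886,440.96 bytes
1 TiB = 1,099,511,627,776 bytes
288,806,886,440.96 / 1,099,511,627,776 = 0.26 TiB

0.26 TiB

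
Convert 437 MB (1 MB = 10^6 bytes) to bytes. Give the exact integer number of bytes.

437,000,000 bytes

437 × 1,000,000 = 437,000,000 bytes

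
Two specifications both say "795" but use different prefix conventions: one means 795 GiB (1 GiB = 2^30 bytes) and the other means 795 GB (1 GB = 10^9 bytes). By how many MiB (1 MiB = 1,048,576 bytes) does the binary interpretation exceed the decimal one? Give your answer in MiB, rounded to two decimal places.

795 GiB = 795 × 1,073,741,824 = 853,624,750,080 bytes
795 GB = 795 × 1,000,000,000 = 795,000,000,000 bytes
difference = 58,624,750,080 bytes
58,624,750,080 / 1,048,576 = 55,908.92 MiB

55,908.92 MiB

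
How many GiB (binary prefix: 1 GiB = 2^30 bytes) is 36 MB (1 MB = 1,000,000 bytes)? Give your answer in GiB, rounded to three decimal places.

36 MB = 36 × 10^6 bytes = 36,000,000 bytes
1 GiB = 2^30 bytes = 1,073,741,824 bytes
36,000,000 / 1,073,741,824 = 0.034 GiB

0.034 GiB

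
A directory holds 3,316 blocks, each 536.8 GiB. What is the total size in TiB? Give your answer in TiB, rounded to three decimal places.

1,738.309 TiB

Total = 3,316 × 536.8 GiB = 1780028.8 GiB
= 1780028.8 × 1,073,741,824 bytes = 1,911,291,370,484,531.2 bytes
1 TiB = 1,099,511,627,776 bytes
1,911,291,370,484,531.2 / 1,099,511,627,776 = 1,738.309 TiB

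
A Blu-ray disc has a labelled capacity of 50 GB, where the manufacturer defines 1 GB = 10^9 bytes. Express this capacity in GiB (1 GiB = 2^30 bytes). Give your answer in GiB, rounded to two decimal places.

46.57 GiB

50 GB × 1,000,000,000 bytes/GB = 50,000,000,000 bytes
1 GiB = 1,073,741,824 bytes
50,000,000,000 / 1,073,741,824 = 46.57 GiB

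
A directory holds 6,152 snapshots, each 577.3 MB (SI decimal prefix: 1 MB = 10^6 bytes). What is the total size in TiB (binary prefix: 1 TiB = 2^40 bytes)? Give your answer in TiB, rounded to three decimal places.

Total = 6,152 × 577.3 MB = 3551549.6 MB
= 3551549.6 × 1,000,000 bytes = 3,551,549,600,000 bytes
1 TiB = 1,099,511,627,776 bytes
3,551,549,600,000 / 1,099,511,627,776 = 3.230 TiB

3.230 TiB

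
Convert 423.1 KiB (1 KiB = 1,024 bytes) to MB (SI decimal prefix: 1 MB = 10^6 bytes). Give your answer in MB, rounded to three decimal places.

0.433 MB

423.1 KiB = 423.1 × 2^10 bytes = 433,254.4 bytes
1 MB = 10^6 bytes = 1,000,000 bytes
433,254.4 / 1,000,000 = 0.433 MB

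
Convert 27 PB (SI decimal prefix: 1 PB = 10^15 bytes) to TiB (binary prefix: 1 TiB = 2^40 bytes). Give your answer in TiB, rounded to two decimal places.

27 PB = 27 × 10^15 bytes = 27,000,000,000,000,000 bytes
1 TiB = 2^40 bytes = 1,099,511,627,776 bytes
27,000,000,000,000,000 / 1,099,511,627,776 = 24,556.36 TiB

24,556.36 TiB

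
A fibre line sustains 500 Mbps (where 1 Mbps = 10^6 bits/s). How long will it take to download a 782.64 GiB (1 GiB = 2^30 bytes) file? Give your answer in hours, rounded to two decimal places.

782.64 GiB = 840,353,301,135.36 bytes = 6,722,826,409,082.88 bits
500 Mbps = 500,000,000 bits/s
time = 6,722,826,409,082.88 / 500,000,000 = 13,445.6528 s
13,445.6528 s / 3600 = 3.73 hours

3.73 hours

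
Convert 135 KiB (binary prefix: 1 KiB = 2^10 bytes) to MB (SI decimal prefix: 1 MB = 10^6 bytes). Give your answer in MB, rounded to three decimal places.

0.138 MB

135 KiB × 1,024 bytes/KiB = 138,240 bytes
1 MB = 1,000,000 bytes
138,240 / 1,000,000 = 0.138 MB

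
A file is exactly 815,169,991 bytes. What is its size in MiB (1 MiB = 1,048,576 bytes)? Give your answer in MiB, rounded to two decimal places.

815,169,991 bytes given.
1 MiB = 1,048,576 bytes
815,169,991 / 1,048,576 = 777.41 MiB

777.41 MiB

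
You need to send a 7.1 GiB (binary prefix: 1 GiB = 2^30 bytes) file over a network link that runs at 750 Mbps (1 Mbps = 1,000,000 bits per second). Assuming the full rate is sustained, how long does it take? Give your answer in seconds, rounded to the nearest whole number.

81 seconds

7.1 GiB = 7,623,566,950.4 bytes = 60,988,535,603.2 bits
750 Mbps = 750,000,000 bits/s
time = 60,988,535,603.2 / 750,000,000 = 81 s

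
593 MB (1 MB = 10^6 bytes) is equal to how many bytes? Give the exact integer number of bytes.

593,000,000 bytes

593 × 1,000,000 = 593,000,000 bytes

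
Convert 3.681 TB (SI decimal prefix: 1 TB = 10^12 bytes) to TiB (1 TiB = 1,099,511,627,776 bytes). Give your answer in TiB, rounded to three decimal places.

3.348 TiB

3.681 TB = 3.681 × 10^12 bytes = 3,681,000,000,000 bytes
1 TiB = 1,099,511,627,776 bytes
3,681,000,000,000 / 1,099,511,627,776 = 3.348 TiB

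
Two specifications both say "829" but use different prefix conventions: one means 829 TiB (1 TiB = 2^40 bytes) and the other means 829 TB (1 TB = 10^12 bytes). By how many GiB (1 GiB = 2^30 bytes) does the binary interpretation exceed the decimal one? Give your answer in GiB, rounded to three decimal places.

76,829.586 GiB

829 TiB = 829 × 1,099,511,627,776 = 911,495,139,426,304 bytes
829 TB = 829 × 1,000,000,000,000 = 829,000,000,000,000 bytes
difference = 82,495,139,426,304 bytes
82,495,139,426,304 / 1,073,741,824 = 76,829.586 GiB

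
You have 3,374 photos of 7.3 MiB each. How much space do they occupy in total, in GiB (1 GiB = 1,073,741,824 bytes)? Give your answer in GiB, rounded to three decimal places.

Total = 3,374 × 7.3 MiB = 24630.2 MiB
= 24630.2 × 1,048,576 bytes = 25,826,636,595.2 bytes
1 GiB = 1,073,741,824 bytes
25,826,636,595.2 / 1,073,741,824 = 24.053 GiB

24.053 GiB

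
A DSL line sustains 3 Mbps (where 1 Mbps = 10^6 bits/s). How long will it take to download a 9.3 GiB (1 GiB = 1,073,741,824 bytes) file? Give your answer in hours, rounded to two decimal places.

9.3 GiB = 9,985,798,963.2 bytes = 79,886,391,705.6 bits
3 Mbps = 3,000,000 bits/s
time = 79,886,391,705.6 / 3,000,000 = 26,628.7972 s
26,628.7972 s / 3600 = 7.40 hours

7.40 hours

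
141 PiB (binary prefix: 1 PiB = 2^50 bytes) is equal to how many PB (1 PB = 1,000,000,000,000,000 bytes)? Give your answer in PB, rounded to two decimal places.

158.75 PB

141 PiB = 141 × 2^50 bytes = 158,751,886,864,809,984 bytes
1 PB = 10^15 bytes = 1,000,000,000,000,000 bytes
158,751,886,864,809,984 / 1,000,000,000,000,000 = 158.75 PB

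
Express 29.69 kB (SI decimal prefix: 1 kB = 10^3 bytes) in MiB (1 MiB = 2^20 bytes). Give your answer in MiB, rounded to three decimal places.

0.028 MiB

29.69 kB = 29.69 × 10^3 bytes = 29,690 bytes
1 MiB = 1,048,576 bytes
29,690 / 1,048,576 = 0.028 MiB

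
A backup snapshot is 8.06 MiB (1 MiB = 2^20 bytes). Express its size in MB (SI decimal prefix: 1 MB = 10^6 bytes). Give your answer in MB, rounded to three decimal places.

8.06 MiB × 1,048,576 bytes/MiB = 8,451,522.56 bytes
1 MB = 10^6 bytes = 1,000,000 bytes
8,451,522.56 / 1,000,000 = 8.452 MB

8.452 MB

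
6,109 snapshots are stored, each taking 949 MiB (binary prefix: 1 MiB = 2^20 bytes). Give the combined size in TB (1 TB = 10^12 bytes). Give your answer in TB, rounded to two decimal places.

6.08 TB

Total = 6,109 × 949 MiB = 5,797,441 MiB
= 5,797,441 × 1,048,576 bytes = 6,079,057,494,016 bytes
1 TB = 1,000,000,000,000 bytes
6,079,057,494,016 / 1,000,000,000,000 = 6.08 TB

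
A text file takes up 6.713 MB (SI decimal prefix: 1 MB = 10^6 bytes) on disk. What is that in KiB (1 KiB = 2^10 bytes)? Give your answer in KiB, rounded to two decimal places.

6.713 MB = 6.713 × 10^6 bytes = 6,713,000 bytes
1 KiB = 1,024 bytes
6,713,000 / 1,024 = 6,555.66 KiB

6,555.66 KiB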